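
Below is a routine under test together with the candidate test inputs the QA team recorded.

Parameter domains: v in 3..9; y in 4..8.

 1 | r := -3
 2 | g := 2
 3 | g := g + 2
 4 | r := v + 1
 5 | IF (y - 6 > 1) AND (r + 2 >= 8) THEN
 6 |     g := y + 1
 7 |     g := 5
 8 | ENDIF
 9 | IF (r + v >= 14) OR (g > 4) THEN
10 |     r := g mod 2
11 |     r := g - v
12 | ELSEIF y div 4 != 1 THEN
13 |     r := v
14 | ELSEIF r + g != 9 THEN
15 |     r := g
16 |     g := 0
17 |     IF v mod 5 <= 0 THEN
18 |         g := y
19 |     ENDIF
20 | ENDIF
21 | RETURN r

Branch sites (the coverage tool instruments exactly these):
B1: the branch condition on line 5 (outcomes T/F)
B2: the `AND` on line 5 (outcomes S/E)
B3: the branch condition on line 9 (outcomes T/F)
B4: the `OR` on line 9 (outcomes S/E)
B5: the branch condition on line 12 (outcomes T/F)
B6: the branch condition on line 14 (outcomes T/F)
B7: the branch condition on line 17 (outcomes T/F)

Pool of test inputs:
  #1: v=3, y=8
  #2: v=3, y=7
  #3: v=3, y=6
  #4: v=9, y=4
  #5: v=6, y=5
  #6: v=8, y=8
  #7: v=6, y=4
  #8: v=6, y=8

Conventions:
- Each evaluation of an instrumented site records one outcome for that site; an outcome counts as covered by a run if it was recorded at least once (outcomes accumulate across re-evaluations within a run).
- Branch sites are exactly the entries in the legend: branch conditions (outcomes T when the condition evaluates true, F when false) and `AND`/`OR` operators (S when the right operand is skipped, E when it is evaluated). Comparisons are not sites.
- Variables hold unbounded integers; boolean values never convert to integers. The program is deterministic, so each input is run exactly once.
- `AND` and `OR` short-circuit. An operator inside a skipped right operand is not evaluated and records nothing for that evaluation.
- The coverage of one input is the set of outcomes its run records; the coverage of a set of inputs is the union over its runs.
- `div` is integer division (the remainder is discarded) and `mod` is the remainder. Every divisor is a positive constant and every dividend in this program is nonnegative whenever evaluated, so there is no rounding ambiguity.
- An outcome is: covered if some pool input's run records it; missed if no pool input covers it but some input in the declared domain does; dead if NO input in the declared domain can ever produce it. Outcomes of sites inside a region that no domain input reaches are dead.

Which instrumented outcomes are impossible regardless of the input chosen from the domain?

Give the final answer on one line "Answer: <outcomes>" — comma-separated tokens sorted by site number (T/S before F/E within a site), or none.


running all 35 domain inputs and tallying outcomes:
  reachable outcomes have witnesses, e.g. B1=T (e.g. v=5, y=8), B1=F (e.g. v=3, y=4), B2=S (e.g. v=3, y=4), B2=E (e.g. v=3, y=8)
Answer: none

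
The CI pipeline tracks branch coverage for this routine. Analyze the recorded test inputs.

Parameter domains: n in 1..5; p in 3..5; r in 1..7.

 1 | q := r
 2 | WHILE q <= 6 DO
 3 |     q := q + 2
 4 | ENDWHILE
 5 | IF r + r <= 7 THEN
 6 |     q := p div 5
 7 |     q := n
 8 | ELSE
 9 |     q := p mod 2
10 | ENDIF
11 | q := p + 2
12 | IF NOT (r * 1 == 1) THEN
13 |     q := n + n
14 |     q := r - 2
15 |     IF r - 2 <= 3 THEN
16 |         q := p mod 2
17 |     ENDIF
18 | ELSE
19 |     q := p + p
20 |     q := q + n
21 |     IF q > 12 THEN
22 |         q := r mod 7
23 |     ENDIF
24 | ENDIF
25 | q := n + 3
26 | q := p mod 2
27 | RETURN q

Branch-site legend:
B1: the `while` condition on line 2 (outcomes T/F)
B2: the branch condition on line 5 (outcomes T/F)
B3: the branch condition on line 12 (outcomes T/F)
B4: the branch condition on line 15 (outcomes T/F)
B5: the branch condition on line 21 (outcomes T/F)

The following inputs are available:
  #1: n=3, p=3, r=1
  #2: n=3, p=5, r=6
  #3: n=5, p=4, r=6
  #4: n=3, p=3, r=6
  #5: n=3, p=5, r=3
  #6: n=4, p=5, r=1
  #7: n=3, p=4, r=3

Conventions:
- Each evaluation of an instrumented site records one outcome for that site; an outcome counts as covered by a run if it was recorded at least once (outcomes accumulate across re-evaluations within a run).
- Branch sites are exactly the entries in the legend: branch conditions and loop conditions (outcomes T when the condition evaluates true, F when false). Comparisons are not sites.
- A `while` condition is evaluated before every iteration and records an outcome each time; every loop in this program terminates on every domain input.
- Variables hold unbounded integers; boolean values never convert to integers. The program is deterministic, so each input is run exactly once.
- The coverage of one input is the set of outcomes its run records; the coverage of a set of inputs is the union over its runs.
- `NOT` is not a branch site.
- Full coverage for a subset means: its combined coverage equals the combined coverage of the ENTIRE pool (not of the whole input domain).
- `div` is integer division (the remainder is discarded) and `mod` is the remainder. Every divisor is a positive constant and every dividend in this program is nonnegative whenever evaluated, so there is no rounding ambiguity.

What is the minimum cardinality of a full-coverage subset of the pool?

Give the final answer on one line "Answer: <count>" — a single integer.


input #1, n=3, p=3, r=1: outcomes B1=T, B1=F, B2=T, B3=F, B5=F
input #2, n=3, p=5, r=6: outcomes B1=T, B1=F, B2=F, B3=T, B4=F
input #3, n=5, p=4, r=6: outcomes B1=T, B1=F, B2=F, B3=T, B4=F
input #4, n=3, p=3, r=6: outcomes B1=T, B1=F, B2=F, B3=T, B4=F
input #5, n=3, p=5, r=3: outcomes B1=T, B1=F, B2=T, B3=T, B4=T
input #6, n=4, p=5, r=1: outcomes B1=T, B1=F, B2=T, B3=F, B5=T
input #7, n=3, p=4, r=3: outcomes B1=T, B1=F, B2=T, B3=T, B4=T
pool-wide coverage (10 outcomes): B1=T, B1=F, B2=T, B2=F, B3=T, B3=F, B4=T, B4=F, B5=T, B5=F
no size-1 subset reaches all 10 outcomes (best union: 5/10)
no size-2 subset reaches all 10 outcomes (best union: 8/10)
no size-3 subset reaches all 10 outcomes (best union: 9/10)
inputs {1, 2, 5, 6} (size 4) cover everything; no size-4 subset with a lexicographically smaller index list covers all 10
Answer: 4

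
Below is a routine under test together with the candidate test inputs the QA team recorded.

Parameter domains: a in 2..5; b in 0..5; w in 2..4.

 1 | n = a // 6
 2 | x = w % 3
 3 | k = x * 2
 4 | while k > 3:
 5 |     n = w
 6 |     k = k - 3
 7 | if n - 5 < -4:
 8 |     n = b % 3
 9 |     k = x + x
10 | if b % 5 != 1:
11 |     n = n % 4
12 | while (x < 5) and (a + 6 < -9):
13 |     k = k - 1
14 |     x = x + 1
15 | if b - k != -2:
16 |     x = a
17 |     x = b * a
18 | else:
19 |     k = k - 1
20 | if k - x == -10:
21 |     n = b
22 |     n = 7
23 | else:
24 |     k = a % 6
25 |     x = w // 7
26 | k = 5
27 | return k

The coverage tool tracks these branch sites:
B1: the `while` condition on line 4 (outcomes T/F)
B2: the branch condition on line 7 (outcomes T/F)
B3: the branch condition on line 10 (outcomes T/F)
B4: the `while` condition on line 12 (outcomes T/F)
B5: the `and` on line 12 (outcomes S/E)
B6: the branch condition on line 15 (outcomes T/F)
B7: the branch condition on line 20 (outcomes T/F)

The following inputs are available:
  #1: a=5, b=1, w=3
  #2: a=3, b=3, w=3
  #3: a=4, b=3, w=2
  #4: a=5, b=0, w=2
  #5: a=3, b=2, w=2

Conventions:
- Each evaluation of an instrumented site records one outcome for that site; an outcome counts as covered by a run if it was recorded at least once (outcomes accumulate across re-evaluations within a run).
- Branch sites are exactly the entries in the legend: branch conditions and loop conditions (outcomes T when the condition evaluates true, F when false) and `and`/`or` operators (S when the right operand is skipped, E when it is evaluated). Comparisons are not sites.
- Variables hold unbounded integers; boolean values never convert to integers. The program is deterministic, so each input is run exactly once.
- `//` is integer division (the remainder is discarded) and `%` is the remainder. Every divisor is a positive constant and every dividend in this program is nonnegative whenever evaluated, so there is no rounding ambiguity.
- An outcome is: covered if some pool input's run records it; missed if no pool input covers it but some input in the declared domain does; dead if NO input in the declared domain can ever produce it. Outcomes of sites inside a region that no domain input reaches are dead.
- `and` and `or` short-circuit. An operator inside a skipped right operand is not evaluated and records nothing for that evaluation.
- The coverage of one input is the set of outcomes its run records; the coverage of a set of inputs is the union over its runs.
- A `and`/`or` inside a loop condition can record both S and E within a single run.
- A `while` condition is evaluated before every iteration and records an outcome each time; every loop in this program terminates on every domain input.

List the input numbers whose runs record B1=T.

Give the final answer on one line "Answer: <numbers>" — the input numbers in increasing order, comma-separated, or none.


input #1 (a=5, b=1, w=3): misses B1=T
input #2 (a=3, b=3, w=3): misses B1=T
input #3 (a=4, b=3, w=2): covers B1=T
input #4 (a=5, b=0, w=2): covers B1=T
input #5 (a=3, b=2, w=2): covers B1=T
Answer: 3, 4, 5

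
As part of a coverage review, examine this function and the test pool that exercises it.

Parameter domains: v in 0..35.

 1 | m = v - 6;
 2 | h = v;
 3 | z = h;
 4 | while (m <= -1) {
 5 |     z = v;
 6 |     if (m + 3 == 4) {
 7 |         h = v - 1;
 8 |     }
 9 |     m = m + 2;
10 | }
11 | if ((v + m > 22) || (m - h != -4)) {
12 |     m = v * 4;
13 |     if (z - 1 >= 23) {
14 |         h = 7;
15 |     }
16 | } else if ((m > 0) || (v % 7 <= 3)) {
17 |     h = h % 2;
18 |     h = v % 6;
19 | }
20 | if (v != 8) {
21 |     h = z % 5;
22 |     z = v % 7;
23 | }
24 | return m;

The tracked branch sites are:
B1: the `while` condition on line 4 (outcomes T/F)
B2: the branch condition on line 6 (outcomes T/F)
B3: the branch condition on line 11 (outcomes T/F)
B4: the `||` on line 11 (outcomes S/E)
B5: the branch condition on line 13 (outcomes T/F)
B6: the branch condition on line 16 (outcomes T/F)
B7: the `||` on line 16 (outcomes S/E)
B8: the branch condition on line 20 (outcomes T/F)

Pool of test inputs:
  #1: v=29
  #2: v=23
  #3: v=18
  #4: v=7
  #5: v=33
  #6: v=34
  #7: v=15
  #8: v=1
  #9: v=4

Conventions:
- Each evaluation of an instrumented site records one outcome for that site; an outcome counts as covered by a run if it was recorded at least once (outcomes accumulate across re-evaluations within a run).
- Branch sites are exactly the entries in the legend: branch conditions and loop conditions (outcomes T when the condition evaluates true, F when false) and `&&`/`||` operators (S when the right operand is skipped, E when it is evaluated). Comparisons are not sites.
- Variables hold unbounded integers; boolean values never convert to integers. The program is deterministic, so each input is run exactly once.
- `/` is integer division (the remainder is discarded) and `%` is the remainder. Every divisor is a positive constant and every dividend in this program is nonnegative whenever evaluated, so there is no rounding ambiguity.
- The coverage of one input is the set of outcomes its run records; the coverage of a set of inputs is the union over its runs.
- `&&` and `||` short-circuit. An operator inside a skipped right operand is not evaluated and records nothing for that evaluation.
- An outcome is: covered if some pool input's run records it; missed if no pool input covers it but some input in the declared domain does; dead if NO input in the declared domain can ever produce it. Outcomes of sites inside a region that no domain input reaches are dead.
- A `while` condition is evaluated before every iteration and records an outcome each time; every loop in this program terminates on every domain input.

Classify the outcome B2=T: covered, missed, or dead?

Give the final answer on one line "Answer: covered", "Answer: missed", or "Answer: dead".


no pool input records B2=T
checking all 36 inputs in the declared domain: B2=T is never recorded -> dead
Answer: dead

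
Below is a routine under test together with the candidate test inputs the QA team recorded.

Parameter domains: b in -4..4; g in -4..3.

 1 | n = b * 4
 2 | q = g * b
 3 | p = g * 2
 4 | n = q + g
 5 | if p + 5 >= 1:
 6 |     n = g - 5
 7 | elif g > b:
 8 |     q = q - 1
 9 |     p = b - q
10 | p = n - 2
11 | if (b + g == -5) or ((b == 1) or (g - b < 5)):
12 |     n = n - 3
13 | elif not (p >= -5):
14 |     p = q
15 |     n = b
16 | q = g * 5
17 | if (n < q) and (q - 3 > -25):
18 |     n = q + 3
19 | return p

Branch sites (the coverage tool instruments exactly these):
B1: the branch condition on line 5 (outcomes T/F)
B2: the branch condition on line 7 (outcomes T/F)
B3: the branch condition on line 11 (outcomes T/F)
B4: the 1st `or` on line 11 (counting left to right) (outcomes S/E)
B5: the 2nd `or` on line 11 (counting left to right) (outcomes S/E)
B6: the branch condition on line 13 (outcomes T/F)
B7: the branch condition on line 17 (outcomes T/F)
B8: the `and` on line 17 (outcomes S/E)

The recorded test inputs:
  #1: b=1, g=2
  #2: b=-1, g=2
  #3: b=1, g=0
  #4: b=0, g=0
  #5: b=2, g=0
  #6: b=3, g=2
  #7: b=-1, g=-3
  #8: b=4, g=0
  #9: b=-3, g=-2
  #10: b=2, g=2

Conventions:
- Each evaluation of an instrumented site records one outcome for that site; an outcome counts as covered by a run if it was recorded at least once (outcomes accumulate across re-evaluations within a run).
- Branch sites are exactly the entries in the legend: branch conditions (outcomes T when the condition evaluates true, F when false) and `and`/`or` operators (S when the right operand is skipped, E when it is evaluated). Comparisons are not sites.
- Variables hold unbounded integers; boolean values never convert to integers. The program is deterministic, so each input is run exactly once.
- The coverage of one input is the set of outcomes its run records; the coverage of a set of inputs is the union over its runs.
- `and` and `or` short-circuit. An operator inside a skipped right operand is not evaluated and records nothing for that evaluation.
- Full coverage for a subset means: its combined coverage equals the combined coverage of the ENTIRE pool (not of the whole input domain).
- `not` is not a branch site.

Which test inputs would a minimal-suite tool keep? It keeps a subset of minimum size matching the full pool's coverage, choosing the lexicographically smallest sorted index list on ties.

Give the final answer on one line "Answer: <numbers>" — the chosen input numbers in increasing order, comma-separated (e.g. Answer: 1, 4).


#1 (b=1, g=2) -> B1->T, B4->E, B5->S, B3->T, B8->E, B7->T; covered: B1=T, B3=T, B4=E, B5=S, B7=T, B8=E
#2 (b=-1, g=2) -> B1->T, B4->E, B5->E, B3->T, B8->E, B7->T; covered: B1=T, B3=T, B4=E, B5=E, B7=T, B8=E
#3 (b=1, g=0) -> B1->T, B4->E, B5->S, B3->T, B8->E, B7->T; covered: B1=T, B3=T, B4=E, B5=S, B7=T, B8=E
#4 (b=0, g=0) -> B1->T, B4->E, B5->E, B3->T, B8->E, B7->T; covered: B1=T, B3=T, B4=E, B5=E, B7=T, B8=E
#5 (b=2, g=0) -> B1->T, B4->E, B5->E, B3->T, B8->E, B7->T; covered: B1=T, B3=T, B4=E, B5=E, B7=T, B8=E
#6 (b=3, g=2) -> B1->T, B4->E, B5->E, B3->T, B8->E, B7->T; covered: B1=T, B3=T, B4=E, B5=E, B7=T, B8=E
#7 (b=-1, g=-3) -> B1->F, B2->F, B4->E, B5->E, B3->T, B8->S, B7->F; covered: B1=F, B2=F, B3=T, B4=E, B5=E, B7=F, B8=S
#8 (b=4, g=0) -> B1->T, B4->E, B5->E, B3->T, B8->E, B7->T; covered: B1=T, B3=T, B4=E, B5=E, B7=T, B8=E
#9 (b=-3, g=-2) -> B1->T, B4->S, B3->T, B8->S, B7->F; covered: B1=T, B3=T, B4=S, B7=F, B8=S
#10 (b=2, g=2) -> B1->T, B4->E, B5->E, B3->T, B8->E, B7->T; covered: B1=T, B3=T, B4=E, B5=E, B7=T, B8=E
together the pool reaches 12 outcomes: B1=T, B1=F, B2=F, B3=T, B4=S, B4=E, B5=S, B5=E, B7=T, B7=F, B8=S, B8=E
checked all size-1 subsets: none covers 12 outcomes (max 7/12)
checked all size-2 subsets: none covers 12 outcomes (max 11/12)
inputs {1, 7, 9} (size 3) cover everything; no size-3 subset with a lexicographically smaller index list covers all 12
Answer: 1, 7, 9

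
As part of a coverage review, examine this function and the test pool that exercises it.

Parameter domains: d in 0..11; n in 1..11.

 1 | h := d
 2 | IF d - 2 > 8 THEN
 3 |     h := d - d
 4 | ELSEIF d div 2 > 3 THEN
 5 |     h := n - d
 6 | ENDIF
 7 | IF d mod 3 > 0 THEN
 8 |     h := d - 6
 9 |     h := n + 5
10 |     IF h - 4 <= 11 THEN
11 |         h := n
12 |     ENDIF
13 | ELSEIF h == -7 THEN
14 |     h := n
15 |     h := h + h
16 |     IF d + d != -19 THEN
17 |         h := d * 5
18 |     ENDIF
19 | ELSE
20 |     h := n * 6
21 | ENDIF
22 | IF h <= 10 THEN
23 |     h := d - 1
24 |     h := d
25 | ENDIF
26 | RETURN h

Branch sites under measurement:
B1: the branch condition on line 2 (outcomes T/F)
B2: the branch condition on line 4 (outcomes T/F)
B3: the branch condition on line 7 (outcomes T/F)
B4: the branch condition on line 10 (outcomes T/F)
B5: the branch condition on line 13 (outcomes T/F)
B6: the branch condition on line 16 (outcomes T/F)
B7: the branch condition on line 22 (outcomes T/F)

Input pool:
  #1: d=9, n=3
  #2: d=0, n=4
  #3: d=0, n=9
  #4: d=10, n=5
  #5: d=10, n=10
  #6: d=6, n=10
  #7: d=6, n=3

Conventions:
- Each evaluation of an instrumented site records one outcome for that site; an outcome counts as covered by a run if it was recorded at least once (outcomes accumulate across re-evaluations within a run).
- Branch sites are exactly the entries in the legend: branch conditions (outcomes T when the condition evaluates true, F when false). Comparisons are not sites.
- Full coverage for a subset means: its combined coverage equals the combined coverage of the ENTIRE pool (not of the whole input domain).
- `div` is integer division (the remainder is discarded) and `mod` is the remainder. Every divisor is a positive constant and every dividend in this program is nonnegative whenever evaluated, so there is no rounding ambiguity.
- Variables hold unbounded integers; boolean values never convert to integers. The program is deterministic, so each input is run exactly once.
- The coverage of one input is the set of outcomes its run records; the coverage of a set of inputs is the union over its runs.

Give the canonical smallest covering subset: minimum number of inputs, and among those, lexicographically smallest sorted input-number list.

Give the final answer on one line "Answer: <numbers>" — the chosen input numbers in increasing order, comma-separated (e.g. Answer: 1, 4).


test 1 (d=9, n=3) fires B1->F, B2->T, B3->F, B5->F, B7->F; hits B1=F, B2=T, B3=F, B5=F, B7=F
test 2 (d=0, n=4) fires B1->F, B2->F, B3->F, B5->F, B7->F; hits B1=F, B2=F, B3=F, B5=F, B7=F
test 3 (d=0, n=9) fires B1->F, B2->F, B3->F, B5->F, B7->F; hits B1=F, B2=F, B3=F, B5=F, B7=F
test 4 (d=10, n=5) fires B1->F, B2->T, B3->T, B4->T, B7->T; hits B1=F, B2=T, B3=T, B4=T, B7=T
test 5 (d=10, n=10) fires B1->F, B2->T, B3->T, B4->T, B7->T; hits B1=F, B2=T, B3=T, B4=T, B7=T
test 6 (d=6, n=10) fires B1->F, B2->F, B3->F, B5->F, B7->F; hits B1=F, B2=F, B3=F, B5=F, B7=F
test 7 (d=6, n=3) fires B1->F, B2->F, B3->F, B5->F, B7->F; hits B1=F, B2=F, B3=F, B5=F, B7=F
the full pool covers 9 outcomes: B1=F, B2=T, B2=F, B3=T, B3=F, B4=T, B5=F, B7=T, B7=F
size 1 is not enough: best union over all size-1 subsets is 5/9
inputs {2, 4} (size 2) cover everything; no size-2 subset with a lexicographically smaller index list covers all 9
Answer: 2, 4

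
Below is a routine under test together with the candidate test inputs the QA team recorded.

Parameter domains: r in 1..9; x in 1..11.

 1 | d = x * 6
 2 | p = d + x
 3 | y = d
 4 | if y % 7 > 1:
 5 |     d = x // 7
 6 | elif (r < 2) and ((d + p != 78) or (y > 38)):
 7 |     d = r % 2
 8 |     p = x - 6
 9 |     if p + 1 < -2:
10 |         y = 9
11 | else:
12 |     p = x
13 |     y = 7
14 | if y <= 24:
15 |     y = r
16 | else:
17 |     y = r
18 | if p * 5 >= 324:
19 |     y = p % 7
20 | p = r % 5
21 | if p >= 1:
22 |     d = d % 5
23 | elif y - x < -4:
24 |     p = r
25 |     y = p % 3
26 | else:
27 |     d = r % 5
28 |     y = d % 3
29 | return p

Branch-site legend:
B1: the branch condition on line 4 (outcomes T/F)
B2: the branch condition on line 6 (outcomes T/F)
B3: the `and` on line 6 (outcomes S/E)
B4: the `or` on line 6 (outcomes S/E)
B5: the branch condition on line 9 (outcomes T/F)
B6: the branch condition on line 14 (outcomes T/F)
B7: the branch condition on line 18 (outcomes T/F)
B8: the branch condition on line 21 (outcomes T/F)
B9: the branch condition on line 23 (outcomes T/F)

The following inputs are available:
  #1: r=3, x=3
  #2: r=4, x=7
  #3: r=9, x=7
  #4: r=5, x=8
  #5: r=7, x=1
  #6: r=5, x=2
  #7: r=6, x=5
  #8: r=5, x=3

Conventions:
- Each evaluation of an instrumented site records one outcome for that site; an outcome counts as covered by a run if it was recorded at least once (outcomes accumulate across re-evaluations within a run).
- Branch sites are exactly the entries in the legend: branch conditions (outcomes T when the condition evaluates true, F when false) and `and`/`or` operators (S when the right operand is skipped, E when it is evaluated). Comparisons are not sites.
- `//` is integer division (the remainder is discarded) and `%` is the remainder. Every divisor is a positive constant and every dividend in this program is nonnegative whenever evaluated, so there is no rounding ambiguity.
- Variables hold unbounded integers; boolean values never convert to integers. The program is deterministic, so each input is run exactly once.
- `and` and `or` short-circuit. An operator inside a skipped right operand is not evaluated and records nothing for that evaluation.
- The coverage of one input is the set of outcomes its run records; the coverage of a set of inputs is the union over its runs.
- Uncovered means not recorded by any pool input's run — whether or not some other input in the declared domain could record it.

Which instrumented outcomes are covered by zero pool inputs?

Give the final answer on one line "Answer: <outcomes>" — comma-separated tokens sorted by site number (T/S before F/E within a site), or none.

input #1, r=3, x=3: events B1->T, B6->T, B7->F, B8->T; outcomes B1=T, B6=T, B7=F, B8=T
input #2, r=4, x=7: events B1->F, B3->S, B2->F, B6->T, B7->F, B8->T; outcomes B1=F, B2=F, B3=S, B6=T, B7=F, B8=T
input #3, r=9, x=7: events B1->F, B3->S, B2->F, B6->T, B7->F, B8->T; outcomes B1=F, B2=F, B3=S, B6=T, B7=F, B8=T
input #4, r=5, x=8: events B1->T, B6->F, B7->F, B8->F, B9->F; outcomes B1=T, B6=F, B7=F, B8=F, B9=F
input #5, r=7, x=1: events B1->T, B6->T, B7->F, B8->T; outcomes B1=T, B6=T, B7=F, B8=T
input #6, r=5, x=2: events B1->T, B6->T, B7->F, B8->F, B9->F; outcomes B1=T, B6=T, B7=F, B8=F, B9=F
input #7, r=6, x=5: events B1->T, B6->F, B7->F, B8->T; outcomes B1=T, B6=F, B7=F, B8=T
input #8, r=5, x=3: events B1->T, B6->T, B7->F, B8->F, B9->F; outcomes B1=T, B6=T, B7=F, B8=F, B9=F
union over the pool: B1=T, B1=F, B2=F, B3=S, B6=T, B6=F, B7=F, B8=T, B8=F, B9=F
uncovered (8 of 18): B2=T, B3=E, B4=S, B4=E, B5=T, B5=F, B7=T, B9=T

Answer: B2=T, B3=E, B4=S, B4=E, B5=T, B5=F, B7=T, B9=T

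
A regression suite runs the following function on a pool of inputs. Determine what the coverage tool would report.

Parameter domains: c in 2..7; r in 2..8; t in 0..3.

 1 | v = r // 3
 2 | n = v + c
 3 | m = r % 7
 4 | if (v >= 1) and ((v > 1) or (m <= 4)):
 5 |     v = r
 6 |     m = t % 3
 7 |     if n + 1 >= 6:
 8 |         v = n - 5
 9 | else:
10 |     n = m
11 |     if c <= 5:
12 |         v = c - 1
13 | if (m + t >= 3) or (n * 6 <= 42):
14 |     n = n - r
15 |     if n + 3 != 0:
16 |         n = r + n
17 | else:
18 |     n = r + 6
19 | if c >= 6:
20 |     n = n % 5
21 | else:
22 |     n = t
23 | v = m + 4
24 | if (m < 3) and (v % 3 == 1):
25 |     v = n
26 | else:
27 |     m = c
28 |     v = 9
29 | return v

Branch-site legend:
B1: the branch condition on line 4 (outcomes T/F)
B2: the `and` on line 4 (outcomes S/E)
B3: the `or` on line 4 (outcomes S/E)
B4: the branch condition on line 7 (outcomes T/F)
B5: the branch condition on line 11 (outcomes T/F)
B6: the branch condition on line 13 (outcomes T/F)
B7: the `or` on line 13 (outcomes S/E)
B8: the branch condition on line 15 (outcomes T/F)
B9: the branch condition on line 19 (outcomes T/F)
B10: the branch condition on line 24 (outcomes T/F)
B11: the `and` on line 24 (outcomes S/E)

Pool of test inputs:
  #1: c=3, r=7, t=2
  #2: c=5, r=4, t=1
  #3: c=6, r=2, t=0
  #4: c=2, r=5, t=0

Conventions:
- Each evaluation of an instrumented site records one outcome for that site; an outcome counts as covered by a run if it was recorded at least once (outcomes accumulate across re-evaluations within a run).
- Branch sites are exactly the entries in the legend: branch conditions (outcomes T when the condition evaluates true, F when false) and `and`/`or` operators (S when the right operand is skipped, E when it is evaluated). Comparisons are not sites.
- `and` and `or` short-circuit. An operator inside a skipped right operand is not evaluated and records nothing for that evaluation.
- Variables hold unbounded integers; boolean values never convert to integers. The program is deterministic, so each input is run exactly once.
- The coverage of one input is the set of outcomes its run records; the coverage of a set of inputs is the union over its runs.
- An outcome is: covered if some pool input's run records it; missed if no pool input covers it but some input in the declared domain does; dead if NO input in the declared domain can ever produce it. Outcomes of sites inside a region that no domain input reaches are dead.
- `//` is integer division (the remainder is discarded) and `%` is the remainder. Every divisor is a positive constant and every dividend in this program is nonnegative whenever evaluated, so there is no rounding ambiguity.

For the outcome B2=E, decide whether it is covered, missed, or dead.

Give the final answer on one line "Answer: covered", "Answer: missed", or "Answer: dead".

B2=E is recorded by pool input(s) 1, 2, 4 -> covered

Answer: covered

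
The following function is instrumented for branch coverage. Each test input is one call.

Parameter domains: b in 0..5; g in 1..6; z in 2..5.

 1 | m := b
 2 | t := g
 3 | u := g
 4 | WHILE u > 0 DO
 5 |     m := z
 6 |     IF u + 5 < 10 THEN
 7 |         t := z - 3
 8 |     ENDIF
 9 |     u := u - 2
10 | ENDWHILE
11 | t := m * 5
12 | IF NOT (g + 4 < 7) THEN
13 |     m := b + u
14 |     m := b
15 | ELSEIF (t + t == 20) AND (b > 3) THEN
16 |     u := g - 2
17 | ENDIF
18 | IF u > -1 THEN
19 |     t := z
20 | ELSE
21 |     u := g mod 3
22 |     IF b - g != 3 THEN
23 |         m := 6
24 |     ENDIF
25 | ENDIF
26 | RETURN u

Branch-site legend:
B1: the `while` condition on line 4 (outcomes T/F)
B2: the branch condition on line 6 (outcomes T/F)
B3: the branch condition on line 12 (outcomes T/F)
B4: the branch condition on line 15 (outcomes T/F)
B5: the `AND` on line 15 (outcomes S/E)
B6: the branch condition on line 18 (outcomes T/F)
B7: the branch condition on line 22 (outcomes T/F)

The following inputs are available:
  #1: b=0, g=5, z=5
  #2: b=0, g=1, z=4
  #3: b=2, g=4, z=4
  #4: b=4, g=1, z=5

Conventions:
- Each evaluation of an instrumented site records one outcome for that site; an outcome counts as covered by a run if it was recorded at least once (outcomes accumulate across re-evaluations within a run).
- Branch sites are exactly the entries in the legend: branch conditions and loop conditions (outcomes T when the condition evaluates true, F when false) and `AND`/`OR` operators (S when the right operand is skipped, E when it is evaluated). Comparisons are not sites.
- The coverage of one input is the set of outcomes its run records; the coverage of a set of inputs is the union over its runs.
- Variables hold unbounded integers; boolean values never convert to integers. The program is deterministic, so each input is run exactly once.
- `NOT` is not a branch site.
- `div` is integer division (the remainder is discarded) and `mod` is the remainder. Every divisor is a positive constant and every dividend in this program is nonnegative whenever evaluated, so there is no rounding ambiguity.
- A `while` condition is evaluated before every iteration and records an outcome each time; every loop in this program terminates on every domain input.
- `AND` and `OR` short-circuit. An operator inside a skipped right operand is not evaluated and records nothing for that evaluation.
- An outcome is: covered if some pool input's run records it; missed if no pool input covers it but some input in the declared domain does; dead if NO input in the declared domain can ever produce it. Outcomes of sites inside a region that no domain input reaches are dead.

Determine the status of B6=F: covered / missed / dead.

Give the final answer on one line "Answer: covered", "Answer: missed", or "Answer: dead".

B6=F is recorded by pool input(s) 1, 2, 4 -> covered

Answer: covered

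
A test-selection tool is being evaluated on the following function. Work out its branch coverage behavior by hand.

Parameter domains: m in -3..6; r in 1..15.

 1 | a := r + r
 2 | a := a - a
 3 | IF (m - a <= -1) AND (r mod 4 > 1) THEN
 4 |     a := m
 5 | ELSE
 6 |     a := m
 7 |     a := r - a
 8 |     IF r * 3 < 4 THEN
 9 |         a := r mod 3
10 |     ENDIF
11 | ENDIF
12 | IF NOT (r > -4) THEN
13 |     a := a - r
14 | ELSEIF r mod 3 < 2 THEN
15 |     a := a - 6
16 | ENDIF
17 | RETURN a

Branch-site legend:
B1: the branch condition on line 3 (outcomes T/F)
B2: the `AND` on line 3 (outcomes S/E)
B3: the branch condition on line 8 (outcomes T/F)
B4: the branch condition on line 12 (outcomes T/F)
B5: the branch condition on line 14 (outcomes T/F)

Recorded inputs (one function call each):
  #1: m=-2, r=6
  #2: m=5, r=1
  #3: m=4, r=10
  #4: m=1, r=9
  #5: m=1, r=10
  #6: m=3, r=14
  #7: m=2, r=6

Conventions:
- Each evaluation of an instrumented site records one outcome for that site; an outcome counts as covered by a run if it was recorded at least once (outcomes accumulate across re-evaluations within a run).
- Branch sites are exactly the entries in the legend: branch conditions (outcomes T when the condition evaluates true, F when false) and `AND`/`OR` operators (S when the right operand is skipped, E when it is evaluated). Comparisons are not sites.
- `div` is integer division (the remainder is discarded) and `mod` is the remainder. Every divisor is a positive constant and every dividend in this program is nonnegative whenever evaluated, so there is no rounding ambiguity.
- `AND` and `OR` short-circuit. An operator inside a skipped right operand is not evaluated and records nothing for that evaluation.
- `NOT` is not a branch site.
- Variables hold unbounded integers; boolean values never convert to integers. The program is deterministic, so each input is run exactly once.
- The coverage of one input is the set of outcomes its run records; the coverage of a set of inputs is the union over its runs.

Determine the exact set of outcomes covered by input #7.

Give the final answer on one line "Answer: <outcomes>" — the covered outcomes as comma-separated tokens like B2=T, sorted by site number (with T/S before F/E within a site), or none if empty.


Event log for input #7 (m=2, r=6):
  B2->S, B1->F, B3->F, B4->F, B5->T
deduplicating events, the covered set is: B1=F, B2=S, B3=F, B4=F, B5=T
Answer: B1=F, B2=S, B3=F, B4=F, B5=T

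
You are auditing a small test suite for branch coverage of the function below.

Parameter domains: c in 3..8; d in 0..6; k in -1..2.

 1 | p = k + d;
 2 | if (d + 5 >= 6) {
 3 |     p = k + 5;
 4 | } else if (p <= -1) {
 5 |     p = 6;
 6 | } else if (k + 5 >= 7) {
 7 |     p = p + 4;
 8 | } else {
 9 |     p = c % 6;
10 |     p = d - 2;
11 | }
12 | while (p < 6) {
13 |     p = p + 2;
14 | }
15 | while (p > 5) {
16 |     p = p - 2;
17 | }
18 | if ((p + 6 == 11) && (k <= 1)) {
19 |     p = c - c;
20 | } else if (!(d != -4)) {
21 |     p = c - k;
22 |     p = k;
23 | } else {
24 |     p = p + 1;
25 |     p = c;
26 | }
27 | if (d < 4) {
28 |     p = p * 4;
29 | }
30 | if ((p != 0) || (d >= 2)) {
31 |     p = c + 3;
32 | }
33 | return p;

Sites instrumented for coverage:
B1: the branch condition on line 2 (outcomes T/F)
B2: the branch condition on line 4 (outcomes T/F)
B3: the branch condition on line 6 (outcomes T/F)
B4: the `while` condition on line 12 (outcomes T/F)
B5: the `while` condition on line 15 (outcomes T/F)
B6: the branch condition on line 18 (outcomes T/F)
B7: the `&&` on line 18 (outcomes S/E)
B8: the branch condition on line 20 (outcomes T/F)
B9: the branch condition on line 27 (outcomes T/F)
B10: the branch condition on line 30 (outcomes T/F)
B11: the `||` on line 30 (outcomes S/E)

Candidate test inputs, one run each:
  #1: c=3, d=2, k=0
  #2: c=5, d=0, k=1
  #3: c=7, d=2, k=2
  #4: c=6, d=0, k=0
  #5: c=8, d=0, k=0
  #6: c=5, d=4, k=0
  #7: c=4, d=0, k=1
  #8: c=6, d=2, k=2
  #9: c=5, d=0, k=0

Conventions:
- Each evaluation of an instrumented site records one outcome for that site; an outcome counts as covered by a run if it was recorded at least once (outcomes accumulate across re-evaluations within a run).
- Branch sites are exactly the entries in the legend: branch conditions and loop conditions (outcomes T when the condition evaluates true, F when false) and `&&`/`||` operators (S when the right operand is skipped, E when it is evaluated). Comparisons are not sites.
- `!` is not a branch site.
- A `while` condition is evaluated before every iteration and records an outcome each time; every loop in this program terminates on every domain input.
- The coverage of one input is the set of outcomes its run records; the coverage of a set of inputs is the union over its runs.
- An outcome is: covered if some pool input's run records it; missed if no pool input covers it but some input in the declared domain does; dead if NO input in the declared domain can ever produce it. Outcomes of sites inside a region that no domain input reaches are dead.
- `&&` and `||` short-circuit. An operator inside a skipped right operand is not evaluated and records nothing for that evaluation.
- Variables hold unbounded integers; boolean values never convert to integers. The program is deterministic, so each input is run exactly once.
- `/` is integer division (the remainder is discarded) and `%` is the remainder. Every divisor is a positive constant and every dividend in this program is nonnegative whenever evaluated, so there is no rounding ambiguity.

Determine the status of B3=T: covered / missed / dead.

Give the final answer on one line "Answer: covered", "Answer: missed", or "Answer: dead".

no pool input records B3=T
but domain input (c=3, d=0, k=2) does record it -> reachable, so missed

Answer: missed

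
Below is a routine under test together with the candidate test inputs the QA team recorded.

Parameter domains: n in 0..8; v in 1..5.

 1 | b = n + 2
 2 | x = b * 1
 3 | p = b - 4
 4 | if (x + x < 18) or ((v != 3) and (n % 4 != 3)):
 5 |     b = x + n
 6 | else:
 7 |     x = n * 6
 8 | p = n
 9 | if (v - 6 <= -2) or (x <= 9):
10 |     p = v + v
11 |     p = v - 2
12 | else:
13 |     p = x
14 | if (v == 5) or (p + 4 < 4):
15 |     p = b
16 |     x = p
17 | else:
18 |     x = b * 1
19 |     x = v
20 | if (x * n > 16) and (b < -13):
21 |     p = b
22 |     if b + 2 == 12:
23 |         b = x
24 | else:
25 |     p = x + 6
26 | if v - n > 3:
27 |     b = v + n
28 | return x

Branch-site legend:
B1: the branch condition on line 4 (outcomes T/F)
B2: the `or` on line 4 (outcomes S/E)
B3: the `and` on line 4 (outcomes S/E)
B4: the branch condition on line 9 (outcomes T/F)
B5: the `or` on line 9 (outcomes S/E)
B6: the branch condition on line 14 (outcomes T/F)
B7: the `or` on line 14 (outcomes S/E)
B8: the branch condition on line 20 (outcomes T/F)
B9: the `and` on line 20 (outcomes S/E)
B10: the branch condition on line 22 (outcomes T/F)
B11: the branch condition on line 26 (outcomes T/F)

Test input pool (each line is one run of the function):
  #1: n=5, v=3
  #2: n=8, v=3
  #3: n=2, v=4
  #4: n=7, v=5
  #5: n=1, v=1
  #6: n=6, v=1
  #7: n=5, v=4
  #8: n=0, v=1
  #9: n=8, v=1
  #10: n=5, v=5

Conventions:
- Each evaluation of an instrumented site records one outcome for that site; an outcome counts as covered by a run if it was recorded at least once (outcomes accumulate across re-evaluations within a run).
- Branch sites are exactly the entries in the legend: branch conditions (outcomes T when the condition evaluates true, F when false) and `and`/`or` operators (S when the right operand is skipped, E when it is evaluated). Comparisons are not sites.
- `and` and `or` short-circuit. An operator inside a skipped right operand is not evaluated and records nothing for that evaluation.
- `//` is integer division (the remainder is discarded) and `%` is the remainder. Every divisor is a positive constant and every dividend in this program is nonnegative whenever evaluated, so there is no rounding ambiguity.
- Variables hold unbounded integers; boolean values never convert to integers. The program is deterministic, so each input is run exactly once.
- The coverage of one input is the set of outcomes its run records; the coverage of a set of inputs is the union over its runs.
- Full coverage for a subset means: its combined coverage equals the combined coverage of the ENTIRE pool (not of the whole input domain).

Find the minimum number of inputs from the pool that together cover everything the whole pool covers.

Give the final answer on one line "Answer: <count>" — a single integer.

#1 (n=5, v=3) -> B2->S, B1->T, B5->S, B4->T, B7->E, B6->F, B9->S, B8->F, B11->F; covered: B1=T, B2=S, B4=T, B5=S, B6=F, B7=E, B8=F, B9=S, B11=F
#2 (n=8, v=3) -> B2->E, B3->S, B1->F, B5->S, B4->T, B7->E, B6->F, B9->E, B8->F, B11->F; covered: B1=F, B2=E, B3=S, B4=T, B5=S, B6=F, B7=E, B8=F, B9=E, B11=F
#3 (n=2, v=4) -> B2->S, B1->T, B5->S, B4->T, B7->E, B6->F, B9->S, B8->F, B11->F; covered: B1=T, B2=S, B4=T, B5=S, B6=F, B7=E, B8=F, B9=S, B11=F
#4 (n=7, v=5) -> B2->E, B3->E, B1->F, B5->E, B4->F, B7->S, B6->T, B9->E, B8->F, B11->F; covered: B1=F, B2=E, B3=E, B4=F, B5=E, B6=T, B7=S, B8=F, B9=E, B11=F
#5 (n=1, v=1) -> B2->S, B1->T, B5->S, B4->T, B7->E, B6->T, B9->S, B8->F, B11->F; covered: B1=T, B2=S, B4=T, B5=S, B6=T, B7=E, B8=F, B9=S, B11=F
#6 (n=6, v=1) -> B2->S, B1->T, B5->S, B4->T, B7->E, B6->T, B9->E, B8->F, B11->F; covered: B1=T, B2=S, B4=T, B5=S, B6=T, B7=E, B8=F, B9=E, B11=F
#7 (n=5, v=4) -> B2->S, B1->T, B5->S, B4->T, B7->E, B6->F, B9->E, B8->F, B11->F; covered: B1=T, B2=S, B4=T, B5=S, B6=F, B7=E, B8=F, B9=E, B11=F
#8 (n=0, v=1) -> B2->S, B1->T, B5->S, B4->T, B7->E, B6->T, B9->S, B8->F, B11->F; covered: B1=T, B2=S, B4=T, B5=S, B6=T, B7=E, B8=F, B9=S, B11=F
#9 (n=8, v=1) -> B2->E, B3->E, B1->T, B5->S, B4->T, B7->E, B6->T, B9->E, B8->F, B11->F; covered: B1=T, B2=E, B3=E, B4=T, B5=S, B6=T, B7=E, B8=F, B9=E, B11=F
#10 (n=5, v=5) -> B2->S, B1->T, B5->E, B4->T, B7->S, B6->T, B9->E, B8->F, B11->F; covered: B1=T, B2=S, B4=T, B5=E, B6=T, B7=S, B8=F, B9=E, B11=F
union over all inputs: B1=T, B1=F, B2=S, B2=E, B3=S, B3=E, B4=T, B4=F, B5=S, B5=E, B6=T, B6=F, B7=S, B7=E, B8=F, B9=S, B9=E, B11=F (18 outcomes)
every size-1 subset falls short of the 18 outcomes (best: 10/18)
every size-2 subset falls short of the 18 outcomes (best: 17/18)
inputs {1, 2, 4} (size 3) cover everything; no size-3 subset with a lexicographically smaller index list covers all 18

Answer: 3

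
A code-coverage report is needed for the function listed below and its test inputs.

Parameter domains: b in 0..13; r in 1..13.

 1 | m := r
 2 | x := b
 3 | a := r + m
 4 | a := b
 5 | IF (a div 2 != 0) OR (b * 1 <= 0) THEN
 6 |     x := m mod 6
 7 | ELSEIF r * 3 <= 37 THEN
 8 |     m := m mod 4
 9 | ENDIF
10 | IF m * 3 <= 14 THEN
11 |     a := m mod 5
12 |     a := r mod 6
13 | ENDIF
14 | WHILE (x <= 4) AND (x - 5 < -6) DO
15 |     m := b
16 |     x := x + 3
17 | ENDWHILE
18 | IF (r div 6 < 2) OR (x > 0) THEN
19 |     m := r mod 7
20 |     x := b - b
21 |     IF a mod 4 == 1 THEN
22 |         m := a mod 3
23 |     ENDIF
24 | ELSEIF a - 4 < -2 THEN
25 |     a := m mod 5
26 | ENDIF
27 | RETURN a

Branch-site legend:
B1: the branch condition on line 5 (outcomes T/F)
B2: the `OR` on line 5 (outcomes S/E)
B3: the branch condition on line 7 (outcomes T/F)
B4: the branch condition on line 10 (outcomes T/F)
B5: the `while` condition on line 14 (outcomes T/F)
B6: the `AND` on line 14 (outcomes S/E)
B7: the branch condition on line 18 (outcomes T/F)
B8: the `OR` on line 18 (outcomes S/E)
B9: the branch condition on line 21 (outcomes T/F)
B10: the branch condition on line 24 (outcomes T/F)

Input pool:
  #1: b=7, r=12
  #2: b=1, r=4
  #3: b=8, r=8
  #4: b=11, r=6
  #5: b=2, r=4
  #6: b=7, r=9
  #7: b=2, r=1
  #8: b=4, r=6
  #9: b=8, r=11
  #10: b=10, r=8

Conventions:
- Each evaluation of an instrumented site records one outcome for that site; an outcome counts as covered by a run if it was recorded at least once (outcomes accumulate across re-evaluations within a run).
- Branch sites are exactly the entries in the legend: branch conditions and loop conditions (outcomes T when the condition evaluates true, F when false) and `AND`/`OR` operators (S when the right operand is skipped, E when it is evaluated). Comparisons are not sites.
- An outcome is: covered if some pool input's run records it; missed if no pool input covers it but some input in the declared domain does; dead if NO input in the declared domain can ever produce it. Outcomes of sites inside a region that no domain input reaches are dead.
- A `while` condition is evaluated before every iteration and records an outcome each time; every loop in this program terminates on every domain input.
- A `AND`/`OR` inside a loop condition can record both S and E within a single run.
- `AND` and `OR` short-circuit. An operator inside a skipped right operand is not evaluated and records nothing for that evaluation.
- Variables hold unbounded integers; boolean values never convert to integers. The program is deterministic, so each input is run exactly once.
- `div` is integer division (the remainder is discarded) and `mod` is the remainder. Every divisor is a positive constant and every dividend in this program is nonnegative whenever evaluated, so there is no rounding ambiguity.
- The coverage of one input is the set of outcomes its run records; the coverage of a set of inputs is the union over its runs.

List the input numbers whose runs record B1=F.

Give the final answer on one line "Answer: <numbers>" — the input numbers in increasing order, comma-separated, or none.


input #1 (b=7, r=12): misses B1=F
input #2 (b=1, r=4): covers B1=F
input #3 (b=8, r=8): misses B1=F
input #4 (b=11, r=6): misses B1=F
input #5 (b=2, r=4): misses B1=F
input #6 (b=7, r=9): misses B1=F
input #7 (b=2, r=1): misses B1=F
input #8 (b=4, r=6): misses B1=F
input #9 (b=8, r=11): misses B1=F
input #10 (b=10, r=8): misses B1=F
Answer: 2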